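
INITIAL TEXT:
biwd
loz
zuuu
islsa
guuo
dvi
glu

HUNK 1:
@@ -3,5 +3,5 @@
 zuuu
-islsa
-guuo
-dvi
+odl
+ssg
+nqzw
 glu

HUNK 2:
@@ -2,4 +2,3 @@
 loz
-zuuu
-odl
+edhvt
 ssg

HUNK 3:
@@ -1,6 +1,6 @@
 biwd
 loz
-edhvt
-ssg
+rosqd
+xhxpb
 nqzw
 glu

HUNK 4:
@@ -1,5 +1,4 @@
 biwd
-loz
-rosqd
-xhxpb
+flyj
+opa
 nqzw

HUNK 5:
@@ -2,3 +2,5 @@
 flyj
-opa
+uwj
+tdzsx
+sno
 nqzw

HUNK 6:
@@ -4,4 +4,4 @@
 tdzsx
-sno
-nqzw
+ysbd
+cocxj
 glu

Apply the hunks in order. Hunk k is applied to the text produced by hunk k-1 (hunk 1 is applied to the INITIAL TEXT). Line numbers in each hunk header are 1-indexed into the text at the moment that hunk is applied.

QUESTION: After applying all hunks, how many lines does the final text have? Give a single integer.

Hunk 1: at line 3 remove [islsa,guuo,dvi] add [odl,ssg,nqzw] -> 7 lines: biwd loz zuuu odl ssg nqzw glu
Hunk 2: at line 2 remove [zuuu,odl] add [edhvt] -> 6 lines: biwd loz edhvt ssg nqzw glu
Hunk 3: at line 1 remove [edhvt,ssg] add [rosqd,xhxpb] -> 6 lines: biwd loz rosqd xhxpb nqzw glu
Hunk 4: at line 1 remove [loz,rosqd,xhxpb] add [flyj,opa] -> 5 lines: biwd flyj opa nqzw glu
Hunk 5: at line 2 remove [opa] add [uwj,tdzsx,sno] -> 7 lines: biwd flyj uwj tdzsx sno nqzw glu
Hunk 6: at line 4 remove [sno,nqzw] add [ysbd,cocxj] -> 7 lines: biwd flyj uwj tdzsx ysbd cocxj glu
Final line count: 7

Answer: 7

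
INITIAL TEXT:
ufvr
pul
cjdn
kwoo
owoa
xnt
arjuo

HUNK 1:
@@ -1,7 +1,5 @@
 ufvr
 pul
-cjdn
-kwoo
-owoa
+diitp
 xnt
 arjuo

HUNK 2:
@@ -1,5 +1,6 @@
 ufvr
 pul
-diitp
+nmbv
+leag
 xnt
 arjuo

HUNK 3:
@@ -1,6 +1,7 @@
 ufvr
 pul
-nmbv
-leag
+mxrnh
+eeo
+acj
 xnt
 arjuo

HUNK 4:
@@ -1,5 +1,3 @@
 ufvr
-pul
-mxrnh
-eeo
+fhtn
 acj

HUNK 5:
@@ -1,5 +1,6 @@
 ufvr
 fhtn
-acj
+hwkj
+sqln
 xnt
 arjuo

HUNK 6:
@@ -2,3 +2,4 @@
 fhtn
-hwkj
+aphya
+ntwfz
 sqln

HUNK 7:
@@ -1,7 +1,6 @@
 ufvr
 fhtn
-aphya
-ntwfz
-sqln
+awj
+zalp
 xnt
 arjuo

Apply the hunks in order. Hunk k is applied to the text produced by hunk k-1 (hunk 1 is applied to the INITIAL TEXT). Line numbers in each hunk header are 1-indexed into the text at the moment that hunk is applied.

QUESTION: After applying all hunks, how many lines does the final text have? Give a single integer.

Answer: 6

Derivation:
Hunk 1: at line 1 remove [cjdn,kwoo,owoa] add [diitp] -> 5 lines: ufvr pul diitp xnt arjuo
Hunk 2: at line 1 remove [diitp] add [nmbv,leag] -> 6 lines: ufvr pul nmbv leag xnt arjuo
Hunk 3: at line 1 remove [nmbv,leag] add [mxrnh,eeo,acj] -> 7 lines: ufvr pul mxrnh eeo acj xnt arjuo
Hunk 4: at line 1 remove [pul,mxrnh,eeo] add [fhtn] -> 5 lines: ufvr fhtn acj xnt arjuo
Hunk 5: at line 1 remove [acj] add [hwkj,sqln] -> 6 lines: ufvr fhtn hwkj sqln xnt arjuo
Hunk 6: at line 2 remove [hwkj] add [aphya,ntwfz] -> 7 lines: ufvr fhtn aphya ntwfz sqln xnt arjuo
Hunk 7: at line 1 remove [aphya,ntwfz,sqln] add [awj,zalp] -> 6 lines: ufvr fhtn awj zalp xnt arjuo
Final line count: 6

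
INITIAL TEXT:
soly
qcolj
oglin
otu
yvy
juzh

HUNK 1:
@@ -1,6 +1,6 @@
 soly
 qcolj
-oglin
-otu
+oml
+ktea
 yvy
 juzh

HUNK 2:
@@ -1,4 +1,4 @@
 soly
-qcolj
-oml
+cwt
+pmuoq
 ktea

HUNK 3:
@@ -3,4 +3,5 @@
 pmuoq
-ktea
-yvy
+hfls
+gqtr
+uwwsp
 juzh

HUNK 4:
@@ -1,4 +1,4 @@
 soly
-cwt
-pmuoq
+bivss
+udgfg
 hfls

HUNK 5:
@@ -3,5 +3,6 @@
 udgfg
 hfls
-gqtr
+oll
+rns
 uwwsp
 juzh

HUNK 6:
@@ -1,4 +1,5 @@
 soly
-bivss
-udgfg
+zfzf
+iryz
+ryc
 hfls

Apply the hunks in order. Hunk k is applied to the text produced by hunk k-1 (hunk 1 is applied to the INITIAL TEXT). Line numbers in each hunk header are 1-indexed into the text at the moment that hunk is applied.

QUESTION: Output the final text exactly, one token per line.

Answer: soly
zfzf
iryz
ryc
hfls
oll
rns
uwwsp
juzh

Derivation:
Hunk 1: at line 1 remove [oglin,otu] add [oml,ktea] -> 6 lines: soly qcolj oml ktea yvy juzh
Hunk 2: at line 1 remove [qcolj,oml] add [cwt,pmuoq] -> 6 lines: soly cwt pmuoq ktea yvy juzh
Hunk 3: at line 3 remove [ktea,yvy] add [hfls,gqtr,uwwsp] -> 7 lines: soly cwt pmuoq hfls gqtr uwwsp juzh
Hunk 4: at line 1 remove [cwt,pmuoq] add [bivss,udgfg] -> 7 lines: soly bivss udgfg hfls gqtr uwwsp juzh
Hunk 5: at line 3 remove [gqtr] add [oll,rns] -> 8 lines: soly bivss udgfg hfls oll rns uwwsp juzh
Hunk 6: at line 1 remove [bivss,udgfg] add [zfzf,iryz,ryc] -> 9 lines: soly zfzf iryz ryc hfls oll rns uwwsp juzh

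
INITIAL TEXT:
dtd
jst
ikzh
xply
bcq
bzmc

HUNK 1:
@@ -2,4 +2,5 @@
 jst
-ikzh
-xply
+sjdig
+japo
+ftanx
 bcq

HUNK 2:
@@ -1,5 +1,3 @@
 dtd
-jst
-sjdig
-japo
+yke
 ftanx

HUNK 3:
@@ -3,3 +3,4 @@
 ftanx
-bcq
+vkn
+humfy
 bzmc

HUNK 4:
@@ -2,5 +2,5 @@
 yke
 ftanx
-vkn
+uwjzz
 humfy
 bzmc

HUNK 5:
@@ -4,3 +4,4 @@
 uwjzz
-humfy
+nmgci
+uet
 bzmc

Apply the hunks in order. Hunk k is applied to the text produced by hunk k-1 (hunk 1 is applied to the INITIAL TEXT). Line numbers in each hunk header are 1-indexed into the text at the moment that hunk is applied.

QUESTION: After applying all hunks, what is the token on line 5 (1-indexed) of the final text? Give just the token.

Hunk 1: at line 2 remove [ikzh,xply] add [sjdig,japo,ftanx] -> 7 lines: dtd jst sjdig japo ftanx bcq bzmc
Hunk 2: at line 1 remove [jst,sjdig,japo] add [yke] -> 5 lines: dtd yke ftanx bcq bzmc
Hunk 3: at line 3 remove [bcq] add [vkn,humfy] -> 6 lines: dtd yke ftanx vkn humfy bzmc
Hunk 4: at line 2 remove [vkn] add [uwjzz] -> 6 lines: dtd yke ftanx uwjzz humfy bzmc
Hunk 5: at line 4 remove [humfy] add [nmgci,uet] -> 7 lines: dtd yke ftanx uwjzz nmgci uet bzmc
Final line 5: nmgci

Answer: nmgci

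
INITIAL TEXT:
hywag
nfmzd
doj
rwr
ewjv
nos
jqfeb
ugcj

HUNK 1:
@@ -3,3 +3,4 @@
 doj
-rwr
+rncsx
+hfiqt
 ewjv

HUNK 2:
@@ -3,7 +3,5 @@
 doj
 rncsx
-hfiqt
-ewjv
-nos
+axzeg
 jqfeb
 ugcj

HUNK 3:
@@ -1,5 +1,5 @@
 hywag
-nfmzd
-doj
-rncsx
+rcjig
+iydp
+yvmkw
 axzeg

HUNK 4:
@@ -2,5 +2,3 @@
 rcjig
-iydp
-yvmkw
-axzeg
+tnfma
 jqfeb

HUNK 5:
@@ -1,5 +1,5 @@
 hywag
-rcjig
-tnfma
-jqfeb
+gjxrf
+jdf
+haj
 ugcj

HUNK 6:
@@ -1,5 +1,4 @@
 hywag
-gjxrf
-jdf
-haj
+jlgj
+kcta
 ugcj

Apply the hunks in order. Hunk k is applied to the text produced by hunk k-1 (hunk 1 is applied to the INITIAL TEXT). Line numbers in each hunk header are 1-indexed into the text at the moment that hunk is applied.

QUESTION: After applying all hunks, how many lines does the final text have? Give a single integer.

Hunk 1: at line 3 remove [rwr] add [rncsx,hfiqt] -> 9 lines: hywag nfmzd doj rncsx hfiqt ewjv nos jqfeb ugcj
Hunk 2: at line 3 remove [hfiqt,ewjv,nos] add [axzeg] -> 7 lines: hywag nfmzd doj rncsx axzeg jqfeb ugcj
Hunk 3: at line 1 remove [nfmzd,doj,rncsx] add [rcjig,iydp,yvmkw] -> 7 lines: hywag rcjig iydp yvmkw axzeg jqfeb ugcj
Hunk 4: at line 2 remove [iydp,yvmkw,axzeg] add [tnfma] -> 5 lines: hywag rcjig tnfma jqfeb ugcj
Hunk 5: at line 1 remove [rcjig,tnfma,jqfeb] add [gjxrf,jdf,haj] -> 5 lines: hywag gjxrf jdf haj ugcj
Hunk 6: at line 1 remove [gjxrf,jdf,haj] add [jlgj,kcta] -> 4 lines: hywag jlgj kcta ugcj
Final line count: 4

Answer: 4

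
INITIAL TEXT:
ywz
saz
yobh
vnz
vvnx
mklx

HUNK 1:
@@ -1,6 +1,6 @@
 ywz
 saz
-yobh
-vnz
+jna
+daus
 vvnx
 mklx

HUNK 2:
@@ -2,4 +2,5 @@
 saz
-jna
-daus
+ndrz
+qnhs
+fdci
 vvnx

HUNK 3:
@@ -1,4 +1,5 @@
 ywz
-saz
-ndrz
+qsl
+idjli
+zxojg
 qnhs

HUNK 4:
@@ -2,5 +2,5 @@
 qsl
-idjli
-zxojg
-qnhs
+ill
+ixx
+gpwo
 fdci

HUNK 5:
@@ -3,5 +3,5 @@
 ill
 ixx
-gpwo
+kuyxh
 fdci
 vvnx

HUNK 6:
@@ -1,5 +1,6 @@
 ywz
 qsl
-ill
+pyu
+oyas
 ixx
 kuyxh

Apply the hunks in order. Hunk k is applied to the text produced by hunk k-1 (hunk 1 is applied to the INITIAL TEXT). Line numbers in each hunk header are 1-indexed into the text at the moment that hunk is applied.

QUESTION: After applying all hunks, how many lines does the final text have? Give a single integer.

Hunk 1: at line 1 remove [yobh,vnz] add [jna,daus] -> 6 lines: ywz saz jna daus vvnx mklx
Hunk 2: at line 2 remove [jna,daus] add [ndrz,qnhs,fdci] -> 7 lines: ywz saz ndrz qnhs fdci vvnx mklx
Hunk 3: at line 1 remove [saz,ndrz] add [qsl,idjli,zxojg] -> 8 lines: ywz qsl idjli zxojg qnhs fdci vvnx mklx
Hunk 4: at line 2 remove [idjli,zxojg,qnhs] add [ill,ixx,gpwo] -> 8 lines: ywz qsl ill ixx gpwo fdci vvnx mklx
Hunk 5: at line 3 remove [gpwo] add [kuyxh] -> 8 lines: ywz qsl ill ixx kuyxh fdci vvnx mklx
Hunk 6: at line 1 remove [ill] add [pyu,oyas] -> 9 lines: ywz qsl pyu oyas ixx kuyxh fdci vvnx mklx
Final line count: 9

Answer: 9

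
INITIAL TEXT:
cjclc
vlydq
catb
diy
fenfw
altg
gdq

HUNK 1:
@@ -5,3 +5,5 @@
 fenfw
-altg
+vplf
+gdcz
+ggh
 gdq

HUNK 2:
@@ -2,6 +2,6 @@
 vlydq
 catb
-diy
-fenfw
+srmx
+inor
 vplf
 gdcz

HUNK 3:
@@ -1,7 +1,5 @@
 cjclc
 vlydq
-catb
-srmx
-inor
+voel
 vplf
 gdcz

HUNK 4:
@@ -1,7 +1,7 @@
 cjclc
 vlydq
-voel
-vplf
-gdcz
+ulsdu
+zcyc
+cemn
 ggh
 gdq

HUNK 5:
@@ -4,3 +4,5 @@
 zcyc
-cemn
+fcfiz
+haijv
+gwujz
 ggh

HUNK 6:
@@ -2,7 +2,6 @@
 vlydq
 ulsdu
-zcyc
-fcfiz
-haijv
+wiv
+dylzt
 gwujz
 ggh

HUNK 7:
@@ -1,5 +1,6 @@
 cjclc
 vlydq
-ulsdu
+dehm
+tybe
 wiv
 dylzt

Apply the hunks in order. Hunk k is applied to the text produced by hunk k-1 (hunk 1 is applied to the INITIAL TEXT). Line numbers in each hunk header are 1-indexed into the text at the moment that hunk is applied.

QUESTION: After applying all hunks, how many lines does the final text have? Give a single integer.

Answer: 9

Derivation:
Hunk 1: at line 5 remove [altg] add [vplf,gdcz,ggh] -> 9 lines: cjclc vlydq catb diy fenfw vplf gdcz ggh gdq
Hunk 2: at line 2 remove [diy,fenfw] add [srmx,inor] -> 9 lines: cjclc vlydq catb srmx inor vplf gdcz ggh gdq
Hunk 3: at line 1 remove [catb,srmx,inor] add [voel] -> 7 lines: cjclc vlydq voel vplf gdcz ggh gdq
Hunk 4: at line 1 remove [voel,vplf,gdcz] add [ulsdu,zcyc,cemn] -> 7 lines: cjclc vlydq ulsdu zcyc cemn ggh gdq
Hunk 5: at line 4 remove [cemn] add [fcfiz,haijv,gwujz] -> 9 lines: cjclc vlydq ulsdu zcyc fcfiz haijv gwujz ggh gdq
Hunk 6: at line 2 remove [zcyc,fcfiz,haijv] add [wiv,dylzt] -> 8 lines: cjclc vlydq ulsdu wiv dylzt gwujz ggh gdq
Hunk 7: at line 1 remove [ulsdu] add [dehm,tybe] -> 9 lines: cjclc vlydq dehm tybe wiv dylzt gwujz ggh gdq
Final line count: 9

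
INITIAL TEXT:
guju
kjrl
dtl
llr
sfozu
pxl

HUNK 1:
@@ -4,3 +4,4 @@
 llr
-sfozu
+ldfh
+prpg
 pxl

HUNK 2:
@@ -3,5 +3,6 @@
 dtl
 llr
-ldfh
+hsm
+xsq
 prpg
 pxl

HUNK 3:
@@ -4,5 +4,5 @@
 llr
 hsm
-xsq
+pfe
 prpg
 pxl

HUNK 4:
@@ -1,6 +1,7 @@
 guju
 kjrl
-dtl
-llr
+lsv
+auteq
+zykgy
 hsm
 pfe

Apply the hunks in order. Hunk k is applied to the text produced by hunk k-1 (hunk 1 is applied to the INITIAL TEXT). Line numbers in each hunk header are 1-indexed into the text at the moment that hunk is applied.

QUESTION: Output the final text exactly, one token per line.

Hunk 1: at line 4 remove [sfozu] add [ldfh,prpg] -> 7 lines: guju kjrl dtl llr ldfh prpg pxl
Hunk 2: at line 3 remove [ldfh] add [hsm,xsq] -> 8 lines: guju kjrl dtl llr hsm xsq prpg pxl
Hunk 3: at line 4 remove [xsq] add [pfe] -> 8 lines: guju kjrl dtl llr hsm pfe prpg pxl
Hunk 4: at line 1 remove [dtl,llr] add [lsv,auteq,zykgy] -> 9 lines: guju kjrl lsv auteq zykgy hsm pfe prpg pxl

Answer: guju
kjrl
lsv
auteq
zykgy
hsm
pfe
prpg
pxl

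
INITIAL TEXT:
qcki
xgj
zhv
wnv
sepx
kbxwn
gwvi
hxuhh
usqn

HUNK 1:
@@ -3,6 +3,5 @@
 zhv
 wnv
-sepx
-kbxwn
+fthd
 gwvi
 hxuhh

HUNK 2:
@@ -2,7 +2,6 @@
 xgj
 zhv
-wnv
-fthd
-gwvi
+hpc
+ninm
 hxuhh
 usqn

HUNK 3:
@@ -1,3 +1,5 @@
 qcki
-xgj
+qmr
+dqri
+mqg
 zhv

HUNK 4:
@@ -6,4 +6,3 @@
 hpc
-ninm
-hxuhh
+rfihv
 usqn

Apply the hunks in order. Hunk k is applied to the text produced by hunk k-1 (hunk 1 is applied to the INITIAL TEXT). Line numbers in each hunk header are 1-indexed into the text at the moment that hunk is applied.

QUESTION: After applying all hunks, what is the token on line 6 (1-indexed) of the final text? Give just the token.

Answer: hpc

Derivation:
Hunk 1: at line 3 remove [sepx,kbxwn] add [fthd] -> 8 lines: qcki xgj zhv wnv fthd gwvi hxuhh usqn
Hunk 2: at line 2 remove [wnv,fthd,gwvi] add [hpc,ninm] -> 7 lines: qcki xgj zhv hpc ninm hxuhh usqn
Hunk 3: at line 1 remove [xgj] add [qmr,dqri,mqg] -> 9 lines: qcki qmr dqri mqg zhv hpc ninm hxuhh usqn
Hunk 4: at line 6 remove [ninm,hxuhh] add [rfihv] -> 8 lines: qcki qmr dqri mqg zhv hpc rfihv usqn
Final line 6: hpc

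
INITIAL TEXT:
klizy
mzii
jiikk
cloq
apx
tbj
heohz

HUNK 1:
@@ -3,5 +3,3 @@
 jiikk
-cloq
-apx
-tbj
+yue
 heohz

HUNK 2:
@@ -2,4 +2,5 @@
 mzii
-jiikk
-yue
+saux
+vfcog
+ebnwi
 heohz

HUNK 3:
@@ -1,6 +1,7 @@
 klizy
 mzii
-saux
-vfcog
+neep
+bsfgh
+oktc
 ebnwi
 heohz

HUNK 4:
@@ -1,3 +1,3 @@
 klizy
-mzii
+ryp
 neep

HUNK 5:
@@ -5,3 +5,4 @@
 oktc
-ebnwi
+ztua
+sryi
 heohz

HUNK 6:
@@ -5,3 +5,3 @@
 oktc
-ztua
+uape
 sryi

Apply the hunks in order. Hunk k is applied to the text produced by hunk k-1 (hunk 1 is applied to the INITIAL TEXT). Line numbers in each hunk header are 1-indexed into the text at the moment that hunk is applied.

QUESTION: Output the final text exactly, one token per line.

Hunk 1: at line 3 remove [cloq,apx,tbj] add [yue] -> 5 lines: klizy mzii jiikk yue heohz
Hunk 2: at line 2 remove [jiikk,yue] add [saux,vfcog,ebnwi] -> 6 lines: klizy mzii saux vfcog ebnwi heohz
Hunk 3: at line 1 remove [saux,vfcog] add [neep,bsfgh,oktc] -> 7 lines: klizy mzii neep bsfgh oktc ebnwi heohz
Hunk 4: at line 1 remove [mzii] add [ryp] -> 7 lines: klizy ryp neep bsfgh oktc ebnwi heohz
Hunk 5: at line 5 remove [ebnwi] add [ztua,sryi] -> 8 lines: klizy ryp neep bsfgh oktc ztua sryi heohz
Hunk 6: at line 5 remove [ztua] add [uape] -> 8 lines: klizy ryp neep bsfgh oktc uape sryi heohz

Answer: klizy
ryp
neep
bsfgh
oktc
uape
sryi
heohz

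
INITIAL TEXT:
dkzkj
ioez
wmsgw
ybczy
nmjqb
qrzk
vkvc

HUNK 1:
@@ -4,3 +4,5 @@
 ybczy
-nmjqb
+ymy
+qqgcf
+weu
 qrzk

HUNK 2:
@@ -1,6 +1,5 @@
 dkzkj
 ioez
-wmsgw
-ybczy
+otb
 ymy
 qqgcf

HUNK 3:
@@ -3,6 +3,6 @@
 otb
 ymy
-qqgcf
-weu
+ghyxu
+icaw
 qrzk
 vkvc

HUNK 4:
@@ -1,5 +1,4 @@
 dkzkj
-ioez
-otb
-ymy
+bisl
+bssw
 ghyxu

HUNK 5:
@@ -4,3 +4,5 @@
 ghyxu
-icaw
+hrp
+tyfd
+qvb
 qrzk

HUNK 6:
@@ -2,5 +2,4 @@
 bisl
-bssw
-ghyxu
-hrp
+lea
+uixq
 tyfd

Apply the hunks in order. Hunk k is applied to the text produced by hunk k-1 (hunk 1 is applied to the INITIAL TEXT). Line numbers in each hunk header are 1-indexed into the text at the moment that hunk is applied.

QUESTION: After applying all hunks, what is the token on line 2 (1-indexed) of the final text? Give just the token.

Answer: bisl

Derivation:
Hunk 1: at line 4 remove [nmjqb] add [ymy,qqgcf,weu] -> 9 lines: dkzkj ioez wmsgw ybczy ymy qqgcf weu qrzk vkvc
Hunk 2: at line 1 remove [wmsgw,ybczy] add [otb] -> 8 lines: dkzkj ioez otb ymy qqgcf weu qrzk vkvc
Hunk 3: at line 3 remove [qqgcf,weu] add [ghyxu,icaw] -> 8 lines: dkzkj ioez otb ymy ghyxu icaw qrzk vkvc
Hunk 4: at line 1 remove [ioez,otb,ymy] add [bisl,bssw] -> 7 lines: dkzkj bisl bssw ghyxu icaw qrzk vkvc
Hunk 5: at line 4 remove [icaw] add [hrp,tyfd,qvb] -> 9 lines: dkzkj bisl bssw ghyxu hrp tyfd qvb qrzk vkvc
Hunk 6: at line 2 remove [bssw,ghyxu,hrp] add [lea,uixq] -> 8 lines: dkzkj bisl lea uixq tyfd qvb qrzk vkvc
Final line 2: bisl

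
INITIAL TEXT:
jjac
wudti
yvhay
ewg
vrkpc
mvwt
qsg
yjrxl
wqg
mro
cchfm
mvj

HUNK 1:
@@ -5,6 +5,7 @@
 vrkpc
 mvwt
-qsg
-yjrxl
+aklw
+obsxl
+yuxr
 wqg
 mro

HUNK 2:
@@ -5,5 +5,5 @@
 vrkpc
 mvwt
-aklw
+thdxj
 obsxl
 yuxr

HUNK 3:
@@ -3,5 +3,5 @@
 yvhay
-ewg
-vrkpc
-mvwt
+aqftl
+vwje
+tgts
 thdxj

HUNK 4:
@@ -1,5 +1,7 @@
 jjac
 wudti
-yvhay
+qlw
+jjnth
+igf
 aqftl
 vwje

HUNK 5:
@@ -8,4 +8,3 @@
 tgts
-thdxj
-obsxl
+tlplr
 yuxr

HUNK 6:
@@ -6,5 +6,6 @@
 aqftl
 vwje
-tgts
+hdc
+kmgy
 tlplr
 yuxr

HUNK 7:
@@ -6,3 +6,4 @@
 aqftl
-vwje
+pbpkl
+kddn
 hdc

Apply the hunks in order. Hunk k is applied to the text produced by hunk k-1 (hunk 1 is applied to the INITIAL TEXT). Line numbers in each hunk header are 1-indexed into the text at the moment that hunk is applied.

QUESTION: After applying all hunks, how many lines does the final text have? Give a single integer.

Answer: 16

Derivation:
Hunk 1: at line 5 remove [qsg,yjrxl] add [aklw,obsxl,yuxr] -> 13 lines: jjac wudti yvhay ewg vrkpc mvwt aklw obsxl yuxr wqg mro cchfm mvj
Hunk 2: at line 5 remove [aklw] add [thdxj] -> 13 lines: jjac wudti yvhay ewg vrkpc mvwt thdxj obsxl yuxr wqg mro cchfm mvj
Hunk 3: at line 3 remove [ewg,vrkpc,mvwt] add [aqftl,vwje,tgts] -> 13 lines: jjac wudti yvhay aqftl vwje tgts thdxj obsxl yuxr wqg mro cchfm mvj
Hunk 4: at line 1 remove [yvhay] add [qlw,jjnth,igf] -> 15 lines: jjac wudti qlw jjnth igf aqftl vwje tgts thdxj obsxl yuxr wqg mro cchfm mvj
Hunk 5: at line 8 remove [thdxj,obsxl] add [tlplr] -> 14 lines: jjac wudti qlw jjnth igf aqftl vwje tgts tlplr yuxr wqg mro cchfm mvj
Hunk 6: at line 6 remove [tgts] add [hdc,kmgy] -> 15 lines: jjac wudti qlw jjnth igf aqftl vwje hdc kmgy tlplr yuxr wqg mro cchfm mvj
Hunk 7: at line 6 remove [vwje] add [pbpkl,kddn] -> 16 lines: jjac wudti qlw jjnth igf aqftl pbpkl kddn hdc kmgy tlplr yuxr wqg mro cchfm mvj
Final line count: 16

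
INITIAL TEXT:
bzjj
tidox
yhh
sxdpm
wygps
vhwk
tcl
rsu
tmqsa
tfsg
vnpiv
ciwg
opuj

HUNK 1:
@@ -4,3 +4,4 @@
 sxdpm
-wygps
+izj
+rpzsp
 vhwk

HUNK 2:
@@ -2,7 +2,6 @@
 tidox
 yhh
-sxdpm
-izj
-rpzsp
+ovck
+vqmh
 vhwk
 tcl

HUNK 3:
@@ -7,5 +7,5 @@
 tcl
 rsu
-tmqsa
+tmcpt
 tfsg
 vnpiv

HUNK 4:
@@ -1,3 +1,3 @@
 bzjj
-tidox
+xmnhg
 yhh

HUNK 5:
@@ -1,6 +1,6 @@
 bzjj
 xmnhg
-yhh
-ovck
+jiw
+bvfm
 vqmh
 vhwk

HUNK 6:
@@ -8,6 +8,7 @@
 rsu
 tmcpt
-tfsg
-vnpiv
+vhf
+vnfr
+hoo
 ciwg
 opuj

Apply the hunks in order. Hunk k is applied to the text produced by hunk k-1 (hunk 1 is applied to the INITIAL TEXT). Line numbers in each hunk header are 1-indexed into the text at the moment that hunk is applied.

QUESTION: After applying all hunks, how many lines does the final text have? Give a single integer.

Answer: 14

Derivation:
Hunk 1: at line 4 remove [wygps] add [izj,rpzsp] -> 14 lines: bzjj tidox yhh sxdpm izj rpzsp vhwk tcl rsu tmqsa tfsg vnpiv ciwg opuj
Hunk 2: at line 2 remove [sxdpm,izj,rpzsp] add [ovck,vqmh] -> 13 lines: bzjj tidox yhh ovck vqmh vhwk tcl rsu tmqsa tfsg vnpiv ciwg opuj
Hunk 3: at line 7 remove [tmqsa] add [tmcpt] -> 13 lines: bzjj tidox yhh ovck vqmh vhwk tcl rsu tmcpt tfsg vnpiv ciwg opuj
Hunk 4: at line 1 remove [tidox] add [xmnhg] -> 13 lines: bzjj xmnhg yhh ovck vqmh vhwk tcl rsu tmcpt tfsg vnpiv ciwg opuj
Hunk 5: at line 1 remove [yhh,ovck] add [jiw,bvfm] -> 13 lines: bzjj xmnhg jiw bvfm vqmh vhwk tcl rsu tmcpt tfsg vnpiv ciwg opuj
Hunk 6: at line 8 remove [tfsg,vnpiv] add [vhf,vnfr,hoo] -> 14 lines: bzjj xmnhg jiw bvfm vqmh vhwk tcl rsu tmcpt vhf vnfr hoo ciwg opuj
Final line count: 14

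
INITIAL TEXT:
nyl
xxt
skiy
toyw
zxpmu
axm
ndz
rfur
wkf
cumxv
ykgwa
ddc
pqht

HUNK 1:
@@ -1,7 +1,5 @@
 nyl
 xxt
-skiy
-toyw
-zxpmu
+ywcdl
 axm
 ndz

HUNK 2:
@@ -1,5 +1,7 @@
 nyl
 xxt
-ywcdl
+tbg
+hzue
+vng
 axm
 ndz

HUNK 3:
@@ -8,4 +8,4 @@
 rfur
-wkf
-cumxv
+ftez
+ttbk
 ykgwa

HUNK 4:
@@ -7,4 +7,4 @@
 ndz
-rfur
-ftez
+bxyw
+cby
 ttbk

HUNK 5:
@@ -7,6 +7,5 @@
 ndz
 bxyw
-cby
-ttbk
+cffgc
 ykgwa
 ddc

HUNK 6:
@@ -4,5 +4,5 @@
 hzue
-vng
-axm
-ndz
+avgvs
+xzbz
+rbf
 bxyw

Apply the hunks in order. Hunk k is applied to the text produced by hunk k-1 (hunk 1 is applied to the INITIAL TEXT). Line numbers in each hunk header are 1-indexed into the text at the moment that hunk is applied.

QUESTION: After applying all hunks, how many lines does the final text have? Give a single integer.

Answer: 12

Derivation:
Hunk 1: at line 1 remove [skiy,toyw,zxpmu] add [ywcdl] -> 11 lines: nyl xxt ywcdl axm ndz rfur wkf cumxv ykgwa ddc pqht
Hunk 2: at line 1 remove [ywcdl] add [tbg,hzue,vng] -> 13 lines: nyl xxt tbg hzue vng axm ndz rfur wkf cumxv ykgwa ddc pqht
Hunk 3: at line 8 remove [wkf,cumxv] add [ftez,ttbk] -> 13 lines: nyl xxt tbg hzue vng axm ndz rfur ftez ttbk ykgwa ddc pqht
Hunk 4: at line 7 remove [rfur,ftez] add [bxyw,cby] -> 13 lines: nyl xxt tbg hzue vng axm ndz bxyw cby ttbk ykgwa ddc pqht
Hunk 5: at line 7 remove [cby,ttbk] add [cffgc] -> 12 lines: nyl xxt tbg hzue vng axm ndz bxyw cffgc ykgwa ddc pqht
Hunk 6: at line 4 remove [vng,axm,ndz] add [avgvs,xzbz,rbf] -> 12 lines: nyl xxt tbg hzue avgvs xzbz rbf bxyw cffgc ykgwa ddc pqht
Final line count: 12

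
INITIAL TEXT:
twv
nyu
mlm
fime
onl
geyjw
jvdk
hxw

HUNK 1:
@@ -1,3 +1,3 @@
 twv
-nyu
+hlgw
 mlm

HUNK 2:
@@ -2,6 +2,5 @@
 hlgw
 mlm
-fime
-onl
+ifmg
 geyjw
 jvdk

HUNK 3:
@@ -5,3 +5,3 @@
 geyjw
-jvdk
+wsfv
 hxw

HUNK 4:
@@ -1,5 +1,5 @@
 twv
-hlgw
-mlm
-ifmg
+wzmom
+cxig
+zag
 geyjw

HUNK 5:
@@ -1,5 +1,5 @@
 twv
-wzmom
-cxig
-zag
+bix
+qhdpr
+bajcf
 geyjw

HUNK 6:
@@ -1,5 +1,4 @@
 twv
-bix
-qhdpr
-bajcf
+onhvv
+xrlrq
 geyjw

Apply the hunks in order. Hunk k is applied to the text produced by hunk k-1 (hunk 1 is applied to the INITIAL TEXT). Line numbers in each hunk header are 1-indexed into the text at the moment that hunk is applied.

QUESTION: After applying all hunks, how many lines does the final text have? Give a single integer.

Answer: 6

Derivation:
Hunk 1: at line 1 remove [nyu] add [hlgw] -> 8 lines: twv hlgw mlm fime onl geyjw jvdk hxw
Hunk 2: at line 2 remove [fime,onl] add [ifmg] -> 7 lines: twv hlgw mlm ifmg geyjw jvdk hxw
Hunk 3: at line 5 remove [jvdk] add [wsfv] -> 7 lines: twv hlgw mlm ifmg geyjw wsfv hxw
Hunk 4: at line 1 remove [hlgw,mlm,ifmg] add [wzmom,cxig,zag] -> 7 lines: twv wzmom cxig zag geyjw wsfv hxw
Hunk 5: at line 1 remove [wzmom,cxig,zag] add [bix,qhdpr,bajcf] -> 7 lines: twv bix qhdpr bajcf geyjw wsfv hxw
Hunk 6: at line 1 remove [bix,qhdpr,bajcf] add [onhvv,xrlrq] -> 6 lines: twv onhvv xrlrq geyjw wsfv hxw
Final line count: 6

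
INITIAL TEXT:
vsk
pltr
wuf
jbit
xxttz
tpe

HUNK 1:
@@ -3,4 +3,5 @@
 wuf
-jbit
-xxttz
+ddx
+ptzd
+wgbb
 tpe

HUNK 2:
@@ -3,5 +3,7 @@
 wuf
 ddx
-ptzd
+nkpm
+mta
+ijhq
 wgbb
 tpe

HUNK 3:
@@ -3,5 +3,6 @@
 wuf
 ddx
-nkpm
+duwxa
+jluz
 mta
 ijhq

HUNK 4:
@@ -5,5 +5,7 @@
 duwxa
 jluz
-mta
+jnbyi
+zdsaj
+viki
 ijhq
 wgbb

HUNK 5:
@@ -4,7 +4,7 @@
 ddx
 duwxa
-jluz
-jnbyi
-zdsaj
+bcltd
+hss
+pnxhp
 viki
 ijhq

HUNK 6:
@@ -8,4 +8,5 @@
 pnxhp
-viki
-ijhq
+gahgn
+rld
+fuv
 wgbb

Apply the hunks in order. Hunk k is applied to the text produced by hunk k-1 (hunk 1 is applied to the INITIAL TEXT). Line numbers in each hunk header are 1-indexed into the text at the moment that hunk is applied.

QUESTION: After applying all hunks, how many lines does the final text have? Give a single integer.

Hunk 1: at line 3 remove [jbit,xxttz] add [ddx,ptzd,wgbb] -> 7 lines: vsk pltr wuf ddx ptzd wgbb tpe
Hunk 2: at line 3 remove [ptzd] add [nkpm,mta,ijhq] -> 9 lines: vsk pltr wuf ddx nkpm mta ijhq wgbb tpe
Hunk 3: at line 3 remove [nkpm] add [duwxa,jluz] -> 10 lines: vsk pltr wuf ddx duwxa jluz mta ijhq wgbb tpe
Hunk 4: at line 5 remove [mta] add [jnbyi,zdsaj,viki] -> 12 lines: vsk pltr wuf ddx duwxa jluz jnbyi zdsaj viki ijhq wgbb tpe
Hunk 5: at line 4 remove [jluz,jnbyi,zdsaj] add [bcltd,hss,pnxhp] -> 12 lines: vsk pltr wuf ddx duwxa bcltd hss pnxhp viki ijhq wgbb tpe
Hunk 6: at line 8 remove [viki,ijhq] add [gahgn,rld,fuv] -> 13 lines: vsk pltr wuf ddx duwxa bcltd hss pnxhp gahgn rld fuv wgbb tpe
Final line count: 13

Answer: 13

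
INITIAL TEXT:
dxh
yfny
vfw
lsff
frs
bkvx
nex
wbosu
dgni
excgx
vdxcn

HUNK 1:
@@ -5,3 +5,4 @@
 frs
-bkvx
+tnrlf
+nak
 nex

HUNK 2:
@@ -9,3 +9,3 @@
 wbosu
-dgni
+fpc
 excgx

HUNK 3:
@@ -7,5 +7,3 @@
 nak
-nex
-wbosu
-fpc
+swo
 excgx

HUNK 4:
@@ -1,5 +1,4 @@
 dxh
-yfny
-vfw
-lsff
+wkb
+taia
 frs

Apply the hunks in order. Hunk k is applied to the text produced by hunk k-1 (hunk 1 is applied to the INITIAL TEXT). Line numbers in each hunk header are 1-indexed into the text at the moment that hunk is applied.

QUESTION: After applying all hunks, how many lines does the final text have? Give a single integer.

Answer: 9

Derivation:
Hunk 1: at line 5 remove [bkvx] add [tnrlf,nak] -> 12 lines: dxh yfny vfw lsff frs tnrlf nak nex wbosu dgni excgx vdxcn
Hunk 2: at line 9 remove [dgni] add [fpc] -> 12 lines: dxh yfny vfw lsff frs tnrlf nak nex wbosu fpc excgx vdxcn
Hunk 3: at line 7 remove [nex,wbosu,fpc] add [swo] -> 10 lines: dxh yfny vfw lsff frs tnrlf nak swo excgx vdxcn
Hunk 4: at line 1 remove [yfny,vfw,lsff] add [wkb,taia] -> 9 lines: dxh wkb taia frs tnrlf nak swo excgx vdxcn
Final line count: 9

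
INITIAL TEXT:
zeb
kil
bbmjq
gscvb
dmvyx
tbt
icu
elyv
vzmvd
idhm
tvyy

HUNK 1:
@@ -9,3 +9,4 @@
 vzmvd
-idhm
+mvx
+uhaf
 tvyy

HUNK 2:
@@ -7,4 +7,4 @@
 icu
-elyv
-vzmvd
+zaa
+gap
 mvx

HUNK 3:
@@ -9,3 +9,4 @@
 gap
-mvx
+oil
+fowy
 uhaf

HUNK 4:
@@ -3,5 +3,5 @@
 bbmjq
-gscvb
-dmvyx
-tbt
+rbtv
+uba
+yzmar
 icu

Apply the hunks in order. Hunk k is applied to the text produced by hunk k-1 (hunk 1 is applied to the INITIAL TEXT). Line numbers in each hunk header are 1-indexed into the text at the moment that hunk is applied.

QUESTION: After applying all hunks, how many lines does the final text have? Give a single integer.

Answer: 13

Derivation:
Hunk 1: at line 9 remove [idhm] add [mvx,uhaf] -> 12 lines: zeb kil bbmjq gscvb dmvyx tbt icu elyv vzmvd mvx uhaf tvyy
Hunk 2: at line 7 remove [elyv,vzmvd] add [zaa,gap] -> 12 lines: zeb kil bbmjq gscvb dmvyx tbt icu zaa gap mvx uhaf tvyy
Hunk 3: at line 9 remove [mvx] add [oil,fowy] -> 13 lines: zeb kil bbmjq gscvb dmvyx tbt icu zaa gap oil fowy uhaf tvyy
Hunk 4: at line 3 remove [gscvb,dmvyx,tbt] add [rbtv,uba,yzmar] -> 13 lines: zeb kil bbmjq rbtv uba yzmar icu zaa gap oil fowy uhaf tvyy
Final line count: 13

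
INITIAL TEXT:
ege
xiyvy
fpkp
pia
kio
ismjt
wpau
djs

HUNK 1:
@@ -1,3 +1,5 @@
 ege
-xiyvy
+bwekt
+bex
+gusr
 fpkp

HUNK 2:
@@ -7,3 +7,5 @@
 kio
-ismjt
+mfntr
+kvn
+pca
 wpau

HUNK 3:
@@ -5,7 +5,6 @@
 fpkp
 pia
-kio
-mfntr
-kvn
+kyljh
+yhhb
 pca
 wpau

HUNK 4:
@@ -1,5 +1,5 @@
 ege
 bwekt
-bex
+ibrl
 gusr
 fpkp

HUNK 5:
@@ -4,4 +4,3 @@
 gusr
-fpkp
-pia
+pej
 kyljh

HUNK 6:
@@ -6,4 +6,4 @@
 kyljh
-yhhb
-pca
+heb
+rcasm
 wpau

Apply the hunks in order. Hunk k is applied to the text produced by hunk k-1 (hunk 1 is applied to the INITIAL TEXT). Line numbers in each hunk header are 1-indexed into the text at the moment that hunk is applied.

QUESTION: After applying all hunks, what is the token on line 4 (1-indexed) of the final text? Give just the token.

Answer: gusr

Derivation:
Hunk 1: at line 1 remove [xiyvy] add [bwekt,bex,gusr] -> 10 lines: ege bwekt bex gusr fpkp pia kio ismjt wpau djs
Hunk 2: at line 7 remove [ismjt] add [mfntr,kvn,pca] -> 12 lines: ege bwekt bex gusr fpkp pia kio mfntr kvn pca wpau djs
Hunk 3: at line 5 remove [kio,mfntr,kvn] add [kyljh,yhhb] -> 11 lines: ege bwekt bex gusr fpkp pia kyljh yhhb pca wpau djs
Hunk 4: at line 1 remove [bex] add [ibrl] -> 11 lines: ege bwekt ibrl gusr fpkp pia kyljh yhhb pca wpau djs
Hunk 5: at line 4 remove [fpkp,pia] add [pej] -> 10 lines: ege bwekt ibrl gusr pej kyljh yhhb pca wpau djs
Hunk 6: at line 6 remove [yhhb,pca] add [heb,rcasm] -> 10 lines: ege bwekt ibrl gusr pej kyljh heb rcasm wpau djs
Final line 4: gusr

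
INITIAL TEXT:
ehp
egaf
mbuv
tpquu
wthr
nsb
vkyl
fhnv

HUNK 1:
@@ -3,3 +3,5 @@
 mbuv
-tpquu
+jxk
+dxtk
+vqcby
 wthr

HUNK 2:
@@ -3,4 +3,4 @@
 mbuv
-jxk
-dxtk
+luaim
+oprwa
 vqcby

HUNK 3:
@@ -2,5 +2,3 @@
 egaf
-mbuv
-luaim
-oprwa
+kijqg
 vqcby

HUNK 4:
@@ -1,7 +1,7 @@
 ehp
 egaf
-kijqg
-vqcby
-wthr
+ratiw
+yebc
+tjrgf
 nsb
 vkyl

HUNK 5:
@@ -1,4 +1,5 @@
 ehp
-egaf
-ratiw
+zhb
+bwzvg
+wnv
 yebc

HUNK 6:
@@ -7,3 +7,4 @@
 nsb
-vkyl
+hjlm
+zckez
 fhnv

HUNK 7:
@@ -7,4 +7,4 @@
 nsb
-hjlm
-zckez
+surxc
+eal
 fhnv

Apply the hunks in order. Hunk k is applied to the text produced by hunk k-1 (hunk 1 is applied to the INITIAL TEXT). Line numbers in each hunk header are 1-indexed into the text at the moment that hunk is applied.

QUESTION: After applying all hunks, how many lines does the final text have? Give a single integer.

Answer: 10

Derivation:
Hunk 1: at line 3 remove [tpquu] add [jxk,dxtk,vqcby] -> 10 lines: ehp egaf mbuv jxk dxtk vqcby wthr nsb vkyl fhnv
Hunk 2: at line 3 remove [jxk,dxtk] add [luaim,oprwa] -> 10 lines: ehp egaf mbuv luaim oprwa vqcby wthr nsb vkyl fhnv
Hunk 3: at line 2 remove [mbuv,luaim,oprwa] add [kijqg] -> 8 lines: ehp egaf kijqg vqcby wthr nsb vkyl fhnv
Hunk 4: at line 1 remove [kijqg,vqcby,wthr] add [ratiw,yebc,tjrgf] -> 8 lines: ehp egaf ratiw yebc tjrgf nsb vkyl fhnv
Hunk 5: at line 1 remove [egaf,ratiw] add [zhb,bwzvg,wnv] -> 9 lines: ehp zhb bwzvg wnv yebc tjrgf nsb vkyl fhnv
Hunk 6: at line 7 remove [vkyl] add [hjlm,zckez] -> 10 lines: ehp zhb bwzvg wnv yebc tjrgf nsb hjlm zckez fhnv
Hunk 7: at line 7 remove [hjlm,zckez] add [surxc,eal] -> 10 lines: ehp zhb bwzvg wnv yebc tjrgf nsb surxc eal fhnv
Final line count: 10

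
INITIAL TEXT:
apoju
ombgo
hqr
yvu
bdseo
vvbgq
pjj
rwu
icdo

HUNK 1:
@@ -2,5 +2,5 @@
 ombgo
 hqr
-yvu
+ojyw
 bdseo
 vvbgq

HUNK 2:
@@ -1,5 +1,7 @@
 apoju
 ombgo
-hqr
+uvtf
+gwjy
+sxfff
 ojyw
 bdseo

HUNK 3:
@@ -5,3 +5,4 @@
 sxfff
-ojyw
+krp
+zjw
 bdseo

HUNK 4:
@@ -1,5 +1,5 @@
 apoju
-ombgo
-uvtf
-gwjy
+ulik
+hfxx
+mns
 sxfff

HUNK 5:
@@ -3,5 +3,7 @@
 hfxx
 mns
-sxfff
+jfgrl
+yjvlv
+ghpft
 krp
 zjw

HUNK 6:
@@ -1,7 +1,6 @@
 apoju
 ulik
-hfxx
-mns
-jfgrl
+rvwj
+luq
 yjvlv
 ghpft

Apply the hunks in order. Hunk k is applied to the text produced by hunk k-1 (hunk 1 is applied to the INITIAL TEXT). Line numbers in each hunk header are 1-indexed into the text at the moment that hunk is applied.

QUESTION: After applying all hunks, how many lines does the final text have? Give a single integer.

Answer: 13

Derivation:
Hunk 1: at line 2 remove [yvu] add [ojyw] -> 9 lines: apoju ombgo hqr ojyw bdseo vvbgq pjj rwu icdo
Hunk 2: at line 1 remove [hqr] add [uvtf,gwjy,sxfff] -> 11 lines: apoju ombgo uvtf gwjy sxfff ojyw bdseo vvbgq pjj rwu icdo
Hunk 3: at line 5 remove [ojyw] add [krp,zjw] -> 12 lines: apoju ombgo uvtf gwjy sxfff krp zjw bdseo vvbgq pjj rwu icdo
Hunk 4: at line 1 remove [ombgo,uvtf,gwjy] add [ulik,hfxx,mns] -> 12 lines: apoju ulik hfxx mns sxfff krp zjw bdseo vvbgq pjj rwu icdo
Hunk 5: at line 3 remove [sxfff] add [jfgrl,yjvlv,ghpft] -> 14 lines: apoju ulik hfxx mns jfgrl yjvlv ghpft krp zjw bdseo vvbgq pjj rwu icdo
Hunk 6: at line 1 remove [hfxx,mns,jfgrl] add [rvwj,luq] -> 13 lines: apoju ulik rvwj luq yjvlv ghpft krp zjw bdseo vvbgq pjj rwu icdo
Final line count: 13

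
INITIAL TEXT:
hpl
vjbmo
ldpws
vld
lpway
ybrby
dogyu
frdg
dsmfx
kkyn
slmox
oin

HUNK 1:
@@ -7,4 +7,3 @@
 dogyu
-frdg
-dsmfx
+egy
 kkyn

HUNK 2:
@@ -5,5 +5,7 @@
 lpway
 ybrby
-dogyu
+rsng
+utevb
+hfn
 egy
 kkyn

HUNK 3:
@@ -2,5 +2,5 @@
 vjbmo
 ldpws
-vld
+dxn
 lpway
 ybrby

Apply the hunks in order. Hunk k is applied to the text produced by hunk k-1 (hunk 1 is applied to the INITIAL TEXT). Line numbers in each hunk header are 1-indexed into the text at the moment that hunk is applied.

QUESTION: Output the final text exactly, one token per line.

Answer: hpl
vjbmo
ldpws
dxn
lpway
ybrby
rsng
utevb
hfn
egy
kkyn
slmox
oin

Derivation:
Hunk 1: at line 7 remove [frdg,dsmfx] add [egy] -> 11 lines: hpl vjbmo ldpws vld lpway ybrby dogyu egy kkyn slmox oin
Hunk 2: at line 5 remove [dogyu] add [rsng,utevb,hfn] -> 13 lines: hpl vjbmo ldpws vld lpway ybrby rsng utevb hfn egy kkyn slmox oin
Hunk 3: at line 2 remove [vld] add [dxn] -> 13 lines: hpl vjbmo ldpws dxn lpway ybrby rsng utevb hfn egy kkyn slmox oin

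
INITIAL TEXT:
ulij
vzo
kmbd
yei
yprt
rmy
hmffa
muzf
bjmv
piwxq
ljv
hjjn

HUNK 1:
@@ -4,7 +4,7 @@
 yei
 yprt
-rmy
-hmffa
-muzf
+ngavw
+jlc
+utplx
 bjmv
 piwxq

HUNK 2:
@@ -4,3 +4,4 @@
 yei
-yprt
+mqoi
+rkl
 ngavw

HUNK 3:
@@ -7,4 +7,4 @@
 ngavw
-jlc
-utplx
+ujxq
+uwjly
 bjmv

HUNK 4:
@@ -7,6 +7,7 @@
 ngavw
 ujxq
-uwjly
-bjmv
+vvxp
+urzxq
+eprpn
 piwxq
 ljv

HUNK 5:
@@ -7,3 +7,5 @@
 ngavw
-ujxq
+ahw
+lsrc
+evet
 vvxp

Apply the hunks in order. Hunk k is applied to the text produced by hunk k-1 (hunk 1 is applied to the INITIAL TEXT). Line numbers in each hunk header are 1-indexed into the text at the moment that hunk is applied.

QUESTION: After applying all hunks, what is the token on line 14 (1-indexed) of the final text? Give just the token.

Answer: piwxq

Derivation:
Hunk 1: at line 4 remove [rmy,hmffa,muzf] add [ngavw,jlc,utplx] -> 12 lines: ulij vzo kmbd yei yprt ngavw jlc utplx bjmv piwxq ljv hjjn
Hunk 2: at line 4 remove [yprt] add [mqoi,rkl] -> 13 lines: ulij vzo kmbd yei mqoi rkl ngavw jlc utplx bjmv piwxq ljv hjjn
Hunk 3: at line 7 remove [jlc,utplx] add [ujxq,uwjly] -> 13 lines: ulij vzo kmbd yei mqoi rkl ngavw ujxq uwjly bjmv piwxq ljv hjjn
Hunk 4: at line 7 remove [uwjly,bjmv] add [vvxp,urzxq,eprpn] -> 14 lines: ulij vzo kmbd yei mqoi rkl ngavw ujxq vvxp urzxq eprpn piwxq ljv hjjn
Hunk 5: at line 7 remove [ujxq] add [ahw,lsrc,evet] -> 16 lines: ulij vzo kmbd yei mqoi rkl ngavw ahw lsrc evet vvxp urzxq eprpn piwxq ljv hjjn
Final line 14: piwxq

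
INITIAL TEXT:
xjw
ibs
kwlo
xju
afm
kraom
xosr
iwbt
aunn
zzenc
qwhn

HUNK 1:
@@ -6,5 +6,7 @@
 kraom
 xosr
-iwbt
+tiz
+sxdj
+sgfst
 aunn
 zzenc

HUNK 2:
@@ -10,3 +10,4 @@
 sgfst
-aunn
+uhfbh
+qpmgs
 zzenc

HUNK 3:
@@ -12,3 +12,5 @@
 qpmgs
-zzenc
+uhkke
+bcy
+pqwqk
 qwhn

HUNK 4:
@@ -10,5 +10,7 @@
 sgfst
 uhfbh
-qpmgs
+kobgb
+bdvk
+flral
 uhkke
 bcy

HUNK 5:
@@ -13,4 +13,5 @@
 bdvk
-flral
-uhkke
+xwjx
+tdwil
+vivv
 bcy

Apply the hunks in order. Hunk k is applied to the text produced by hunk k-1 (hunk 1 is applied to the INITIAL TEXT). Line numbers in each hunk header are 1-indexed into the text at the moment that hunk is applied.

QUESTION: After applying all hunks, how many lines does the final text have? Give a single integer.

Hunk 1: at line 6 remove [iwbt] add [tiz,sxdj,sgfst] -> 13 lines: xjw ibs kwlo xju afm kraom xosr tiz sxdj sgfst aunn zzenc qwhn
Hunk 2: at line 10 remove [aunn] add [uhfbh,qpmgs] -> 14 lines: xjw ibs kwlo xju afm kraom xosr tiz sxdj sgfst uhfbh qpmgs zzenc qwhn
Hunk 3: at line 12 remove [zzenc] add [uhkke,bcy,pqwqk] -> 16 lines: xjw ibs kwlo xju afm kraom xosr tiz sxdj sgfst uhfbh qpmgs uhkke bcy pqwqk qwhn
Hunk 4: at line 10 remove [qpmgs] add [kobgb,bdvk,flral] -> 18 lines: xjw ibs kwlo xju afm kraom xosr tiz sxdj sgfst uhfbh kobgb bdvk flral uhkke bcy pqwqk qwhn
Hunk 5: at line 13 remove [flral,uhkke] add [xwjx,tdwil,vivv] -> 19 lines: xjw ibs kwlo xju afm kraom xosr tiz sxdj sgfst uhfbh kobgb bdvk xwjx tdwil vivv bcy pqwqk qwhn
Final line count: 19

Answer: 19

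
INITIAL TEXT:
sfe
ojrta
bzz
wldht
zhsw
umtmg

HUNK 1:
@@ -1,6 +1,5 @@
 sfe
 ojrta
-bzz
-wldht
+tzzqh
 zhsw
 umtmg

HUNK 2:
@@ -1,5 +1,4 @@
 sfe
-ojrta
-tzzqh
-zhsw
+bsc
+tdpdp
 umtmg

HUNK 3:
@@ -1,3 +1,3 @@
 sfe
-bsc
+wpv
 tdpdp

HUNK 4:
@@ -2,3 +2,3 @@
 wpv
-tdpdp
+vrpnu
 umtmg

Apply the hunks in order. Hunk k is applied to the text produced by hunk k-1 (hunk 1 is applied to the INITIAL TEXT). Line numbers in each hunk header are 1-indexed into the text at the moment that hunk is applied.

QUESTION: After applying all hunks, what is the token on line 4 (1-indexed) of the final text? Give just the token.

Answer: umtmg

Derivation:
Hunk 1: at line 1 remove [bzz,wldht] add [tzzqh] -> 5 lines: sfe ojrta tzzqh zhsw umtmg
Hunk 2: at line 1 remove [ojrta,tzzqh,zhsw] add [bsc,tdpdp] -> 4 lines: sfe bsc tdpdp umtmg
Hunk 3: at line 1 remove [bsc] add [wpv] -> 4 lines: sfe wpv tdpdp umtmg
Hunk 4: at line 2 remove [tdpdp] add [vrpnu] -> 4 lines: sfe wpv vrpnu umtmg
Final line 4: umtmg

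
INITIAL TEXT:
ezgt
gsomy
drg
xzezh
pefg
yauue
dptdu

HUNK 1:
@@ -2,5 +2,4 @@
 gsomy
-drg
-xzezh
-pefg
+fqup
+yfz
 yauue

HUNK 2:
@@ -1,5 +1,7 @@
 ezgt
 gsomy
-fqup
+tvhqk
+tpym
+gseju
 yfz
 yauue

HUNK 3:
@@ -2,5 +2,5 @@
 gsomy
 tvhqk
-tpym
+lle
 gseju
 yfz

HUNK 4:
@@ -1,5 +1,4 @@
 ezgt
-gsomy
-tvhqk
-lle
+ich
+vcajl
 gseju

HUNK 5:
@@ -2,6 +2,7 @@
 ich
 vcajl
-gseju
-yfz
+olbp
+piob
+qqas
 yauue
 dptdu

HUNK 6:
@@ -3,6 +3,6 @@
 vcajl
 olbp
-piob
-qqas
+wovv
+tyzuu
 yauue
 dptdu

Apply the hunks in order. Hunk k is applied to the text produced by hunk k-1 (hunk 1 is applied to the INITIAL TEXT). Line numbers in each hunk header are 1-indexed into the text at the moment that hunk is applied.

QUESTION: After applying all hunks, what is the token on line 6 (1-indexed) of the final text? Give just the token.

Hunk 1: at line 2 remove [drg,xzezh,pefg] add [fqup,yfz] -> 6 lines: ezgt gsomy fqup yfz yauue dptdu
Hunk 2: at line 1 remove [fqup] add [tvhqk,tpym,gseju] -> 8 lines: ezgt gsomy tvhqk tpym gseju yfz yauue dptdu
Hunk 3: at line 2 remove [tpym] add [lle] -> 8 lines: ezgt gsomy tvhqk lle gseju yfz yauue dptdu
Hunk 4: at line 1 remove [gsomy,tvhqk,lle] add [ich,vcajl] -> 7 lines: ezgt ich vcajl gseju yfz yauue dptdu
Hunk 5: at line 2 remove [gseju,yfz] add [olbp,piob,qqas] -> 8 lines: ezgt ich vcajl olbp piob qqas yauue dptdu
Hunk 6: at line 3 remove [piob,qqas] add [wovv,tyzuu] -> 8 lines: ezgt ich vcajl olbp wovv tyzuu yauue dptdu
Final line 6: tyzuu

Answer: tyzuu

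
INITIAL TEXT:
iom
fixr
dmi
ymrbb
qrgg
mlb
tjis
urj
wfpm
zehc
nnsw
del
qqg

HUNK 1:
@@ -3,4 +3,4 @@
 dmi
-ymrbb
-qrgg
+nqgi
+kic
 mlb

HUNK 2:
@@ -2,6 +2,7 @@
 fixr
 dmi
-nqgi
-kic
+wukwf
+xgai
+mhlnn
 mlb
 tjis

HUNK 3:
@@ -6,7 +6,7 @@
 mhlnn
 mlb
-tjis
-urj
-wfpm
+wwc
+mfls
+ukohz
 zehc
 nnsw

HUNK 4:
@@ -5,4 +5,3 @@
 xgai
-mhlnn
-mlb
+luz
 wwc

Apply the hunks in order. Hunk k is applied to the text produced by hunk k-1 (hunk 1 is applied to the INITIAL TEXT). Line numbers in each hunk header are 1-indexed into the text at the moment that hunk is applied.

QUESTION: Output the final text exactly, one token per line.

Answer: iom
fixr
dmi
wukwf
xgai
luz
wwc
mfls
ukohz
zehc
nnsw
del
qqg

Derivation:
Hunk 1: at line 3 remove [ymrbb,qrgg] add [nqgi,kic] -> 13 lines: iom fixr dmi nqgi kic mlb tjis urj wfpm zehc nnsw del qqg
Hunk 2: at line 2 remove [nqgi,kic] add [wukwf,xgai,mhlnn] -> 14 lines: iom fixr dmi wukwf xgai mhlnn mlb tjis urj wfpm zehc nnsw del qqg
Hunk 3: at line 6 remove [tjis,urj,wfpm] add [wwc,mfls,ukohz] -> 14 lines: iom fixr dmi wukwf xgai mhlnn mlb wwc mfls ukohz zehc nnsw del qqg
Hunk 4: at line 5 remove [mhlnn,mlb] add [luz] -> 13 lines: iom fixr dmi wukwf xgai luz wwc mfls ukohz zehc nnsw del qqg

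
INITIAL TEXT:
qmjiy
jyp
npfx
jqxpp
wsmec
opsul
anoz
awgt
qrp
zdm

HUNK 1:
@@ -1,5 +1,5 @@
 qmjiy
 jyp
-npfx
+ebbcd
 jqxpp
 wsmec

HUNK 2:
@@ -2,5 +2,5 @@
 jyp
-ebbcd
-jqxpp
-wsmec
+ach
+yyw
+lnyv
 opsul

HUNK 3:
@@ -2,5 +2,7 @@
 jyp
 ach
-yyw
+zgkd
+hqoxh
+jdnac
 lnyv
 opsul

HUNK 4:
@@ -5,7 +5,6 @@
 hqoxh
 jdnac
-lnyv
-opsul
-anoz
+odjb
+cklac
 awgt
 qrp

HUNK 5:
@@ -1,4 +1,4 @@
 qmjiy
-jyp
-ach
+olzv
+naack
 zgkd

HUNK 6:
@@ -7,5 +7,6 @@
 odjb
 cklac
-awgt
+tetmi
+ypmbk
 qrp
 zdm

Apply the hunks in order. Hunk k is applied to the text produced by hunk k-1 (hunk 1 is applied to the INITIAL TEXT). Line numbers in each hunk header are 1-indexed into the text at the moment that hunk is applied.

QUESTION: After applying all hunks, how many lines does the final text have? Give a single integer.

Answer: 12

Derivation:
Hunk 1: at line 1 remove [npfx] add [ebbcd] -> 10 lines: qmjiy jyp ebbcd jqxpp wsmec opsul anoz awgt qrp zdm
Hunk 2: at line 2 remove [ebbcd,jqxpp,wsmec] add [ach,yyw,lnyv] -> 10 lines: qmjiy jyp ach yyw lnyv opsul anoz awgt qrp zdm
Hunk 3: at line 2 remove [yyw] add [zgkd,hqoxh,jdnac] -> 12 lines: qmjiy jyp ach zgkd hqoxh jdnac lnyv opsul anoz awgt qrp zdm
Hunk 4: at line 5 remove [lnyv,opsul,anoz] add [odjb,cklac] -> 11 lines: qmjiy jyp ach zgkd hqoxh jdnac odjb cklac awgt qrp zdm
Hunk 5: at line 1 remove [jyp,ach] add [olzv,naack] -> 11 lines: qmjiy olzv naack zgkd hqoxh jdnac odjb cklac awgt qrp zdm
Hunk 6: at line 7 remove [awgt] add [tetmi,ypmbk] -> 12 lines: qmjiy olzv naack zgkd hqoxh jdnac odjb cklac tetmi ypmbk qrp zdm
Final line count: 12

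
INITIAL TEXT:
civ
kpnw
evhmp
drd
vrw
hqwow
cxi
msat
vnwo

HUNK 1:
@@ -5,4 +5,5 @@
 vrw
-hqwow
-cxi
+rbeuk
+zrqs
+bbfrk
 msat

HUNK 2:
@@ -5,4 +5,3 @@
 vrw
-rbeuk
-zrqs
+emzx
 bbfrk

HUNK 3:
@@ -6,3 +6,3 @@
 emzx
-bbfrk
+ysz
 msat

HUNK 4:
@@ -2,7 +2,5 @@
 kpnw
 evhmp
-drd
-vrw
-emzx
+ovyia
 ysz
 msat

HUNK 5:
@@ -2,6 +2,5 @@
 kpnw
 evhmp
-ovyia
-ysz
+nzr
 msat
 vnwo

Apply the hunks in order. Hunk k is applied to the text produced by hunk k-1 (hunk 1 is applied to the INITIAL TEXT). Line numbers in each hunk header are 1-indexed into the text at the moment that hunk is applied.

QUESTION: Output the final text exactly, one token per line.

Hunk 1: at line 5 remove [hqwow,cxi] add [rbeuk,zrqs,bbfrk] -> 10 lines: civ kpnw evhmp drd vrw rbeuk zrqs bbfrk msat vnwo
Hunk 2: at line 5 remove [rbeuk,zrqs] add [emzx] -> 9 lines: civ kpnw evhmp drd vrw emzx bbfrk msat vnwo
Hunk 3: at line 6 remove [bbfrk] add [ysz] -> 9 lines: civ kpnw evhmp drd vrw emzx ysz msat vnwo
Hunk 4: at line 2 remove [drd,vrw,emzx] add [ovyia] -> 7 lines: civ kpnw evhmp ovyia ysz msat vnwo
Hunk 5: at line 2 remove [ovyia,ysz] add [nzr] -> 6 lines: civ kpnw evhmp nzr msat vnwo

Answer: civ
kpnw
evhmp
nzr
msat
vnwo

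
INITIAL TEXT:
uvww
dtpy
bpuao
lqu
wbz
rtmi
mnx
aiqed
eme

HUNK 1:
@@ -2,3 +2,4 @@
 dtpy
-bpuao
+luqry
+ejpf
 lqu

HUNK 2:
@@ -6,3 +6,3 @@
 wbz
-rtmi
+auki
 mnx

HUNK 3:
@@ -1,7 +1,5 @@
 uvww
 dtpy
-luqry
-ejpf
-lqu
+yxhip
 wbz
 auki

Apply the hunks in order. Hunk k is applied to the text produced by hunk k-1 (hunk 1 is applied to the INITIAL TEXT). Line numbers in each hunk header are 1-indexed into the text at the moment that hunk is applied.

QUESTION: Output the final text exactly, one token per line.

Answer: uvww
dtpy
yxhip
wbz
auki
mnx
aiqed
eme

Derivation:
Hunk 1: at line 2 remove [bpuao] add [luqry,ejpf] -> 10 lines: uvww dtpy luqry ejpf lqu wbz rtmi mnx aiqed eme
Hunk 2: at line 6 remove [rtmi] add [auki] -> 10 lines: uvww dtpy luqry ejpf lqu wbz auki mnx aiqed eme
Hunk 3: at line 1 remove [luqry,ejpf,lqu] add [yxhip] -> 8 lines: uvww dtpy yxhip wbz auki mnx aiqed eme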